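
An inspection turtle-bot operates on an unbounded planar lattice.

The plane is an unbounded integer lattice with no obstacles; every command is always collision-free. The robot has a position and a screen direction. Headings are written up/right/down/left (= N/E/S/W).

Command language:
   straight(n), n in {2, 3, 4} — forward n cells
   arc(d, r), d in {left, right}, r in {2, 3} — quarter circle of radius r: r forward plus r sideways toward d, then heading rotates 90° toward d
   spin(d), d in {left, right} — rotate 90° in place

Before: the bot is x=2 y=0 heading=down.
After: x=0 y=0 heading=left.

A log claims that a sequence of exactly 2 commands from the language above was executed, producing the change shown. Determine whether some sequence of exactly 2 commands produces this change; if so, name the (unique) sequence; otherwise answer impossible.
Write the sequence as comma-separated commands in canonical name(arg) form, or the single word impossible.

spin(right), straight(2)

key: running straight(2) before spin(right) would end elsewhere — order is forced
t0: x=2 y=0 heading=down
1. spin(right) → x=2 y=0 heading=left
2. straight(2) → x=0 y=0 heading=left
no other 2-command option fits: unique.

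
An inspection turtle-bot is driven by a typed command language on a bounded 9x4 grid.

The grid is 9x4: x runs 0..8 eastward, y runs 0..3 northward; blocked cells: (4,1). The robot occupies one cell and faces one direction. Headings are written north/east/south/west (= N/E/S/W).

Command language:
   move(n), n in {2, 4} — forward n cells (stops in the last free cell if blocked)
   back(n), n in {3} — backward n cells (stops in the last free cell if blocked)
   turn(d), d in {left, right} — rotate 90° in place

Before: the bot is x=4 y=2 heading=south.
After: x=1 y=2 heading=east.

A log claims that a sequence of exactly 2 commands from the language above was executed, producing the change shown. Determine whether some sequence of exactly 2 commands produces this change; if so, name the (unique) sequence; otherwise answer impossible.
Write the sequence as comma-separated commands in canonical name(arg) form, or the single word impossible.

key: position moved to (1,2) AND the heading swung to E — translation plus rotation needed
from: x=4 y=2 heading=south
[1] after turn(left): x=4 y=2 heading=east
[2] after back(3): x=1 y=2 heading=east
all 25 alternatives checked — unique.

turn(left), back(3)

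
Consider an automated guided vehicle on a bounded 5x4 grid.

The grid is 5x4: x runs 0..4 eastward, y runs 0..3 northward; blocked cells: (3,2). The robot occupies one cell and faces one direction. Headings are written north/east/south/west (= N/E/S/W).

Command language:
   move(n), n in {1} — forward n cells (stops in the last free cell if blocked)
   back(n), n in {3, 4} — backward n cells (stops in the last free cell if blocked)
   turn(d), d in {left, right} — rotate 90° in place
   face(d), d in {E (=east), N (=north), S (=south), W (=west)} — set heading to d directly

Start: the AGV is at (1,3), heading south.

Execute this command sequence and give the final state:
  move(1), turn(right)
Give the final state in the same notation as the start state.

initial: at (1,3), heading south
[1] after move(1): at (1,2), heading south
[2] after turn(right): at (1,2), heading west

at (1,2), heading west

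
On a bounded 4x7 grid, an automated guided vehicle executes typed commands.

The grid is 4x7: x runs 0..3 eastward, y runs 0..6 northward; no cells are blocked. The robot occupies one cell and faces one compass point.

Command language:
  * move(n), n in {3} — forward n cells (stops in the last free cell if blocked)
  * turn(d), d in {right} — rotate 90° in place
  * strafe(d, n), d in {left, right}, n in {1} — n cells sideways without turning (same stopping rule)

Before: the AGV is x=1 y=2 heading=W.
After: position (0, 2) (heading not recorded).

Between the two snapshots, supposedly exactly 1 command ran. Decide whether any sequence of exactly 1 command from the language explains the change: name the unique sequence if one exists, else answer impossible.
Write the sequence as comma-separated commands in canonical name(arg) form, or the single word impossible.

move(3)

key: move(3) runs into the grid edge before its full distance
t0: x=1 y=2 heading=W
step 1 (move(3)): x=0 y=2 heading=W
all 4 alternatives checked — unique.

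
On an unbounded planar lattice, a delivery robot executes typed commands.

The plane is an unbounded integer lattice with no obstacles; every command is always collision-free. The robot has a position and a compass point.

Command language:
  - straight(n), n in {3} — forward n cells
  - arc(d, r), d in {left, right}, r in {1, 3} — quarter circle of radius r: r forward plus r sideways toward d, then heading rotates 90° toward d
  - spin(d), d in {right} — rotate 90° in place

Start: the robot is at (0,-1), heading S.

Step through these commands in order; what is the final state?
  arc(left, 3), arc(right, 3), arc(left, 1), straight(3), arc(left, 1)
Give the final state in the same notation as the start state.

at (11,-7), heading N

initial: at (0,-1), heading S
step 1 (arc(left, 3)): at (3,-4), heading E
step 2 (arc(right, 3)): at (6,-7), heading S
step 3 (arc(left, 1)): at (7,-8), heading E
step 4 (straight(3)): at (10,-8), heading E
step 5 (arc(left, 1)): at (11,-7), heading N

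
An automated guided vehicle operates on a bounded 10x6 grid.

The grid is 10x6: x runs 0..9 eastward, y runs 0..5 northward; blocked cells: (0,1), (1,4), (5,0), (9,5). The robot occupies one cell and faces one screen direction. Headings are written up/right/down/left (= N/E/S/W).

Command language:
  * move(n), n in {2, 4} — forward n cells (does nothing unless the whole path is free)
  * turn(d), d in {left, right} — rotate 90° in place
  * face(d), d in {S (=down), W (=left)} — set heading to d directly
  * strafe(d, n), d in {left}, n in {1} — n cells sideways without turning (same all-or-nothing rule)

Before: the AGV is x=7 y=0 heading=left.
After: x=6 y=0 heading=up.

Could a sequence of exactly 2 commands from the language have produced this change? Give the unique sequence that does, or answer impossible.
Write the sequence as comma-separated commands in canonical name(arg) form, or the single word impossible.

key: position moved to (6,0) AND the heading swung to N — translation plus rotation needed
begin: x=7 y=0 heading=left
t=1 turn(right) ⇒ x=7 y=0 heading=up
t=2 strafe(left, 1) ⇒ x=6 y=0 heading=up
all 49 alternatives checked — unique.

turn(right), strafe(left, 1)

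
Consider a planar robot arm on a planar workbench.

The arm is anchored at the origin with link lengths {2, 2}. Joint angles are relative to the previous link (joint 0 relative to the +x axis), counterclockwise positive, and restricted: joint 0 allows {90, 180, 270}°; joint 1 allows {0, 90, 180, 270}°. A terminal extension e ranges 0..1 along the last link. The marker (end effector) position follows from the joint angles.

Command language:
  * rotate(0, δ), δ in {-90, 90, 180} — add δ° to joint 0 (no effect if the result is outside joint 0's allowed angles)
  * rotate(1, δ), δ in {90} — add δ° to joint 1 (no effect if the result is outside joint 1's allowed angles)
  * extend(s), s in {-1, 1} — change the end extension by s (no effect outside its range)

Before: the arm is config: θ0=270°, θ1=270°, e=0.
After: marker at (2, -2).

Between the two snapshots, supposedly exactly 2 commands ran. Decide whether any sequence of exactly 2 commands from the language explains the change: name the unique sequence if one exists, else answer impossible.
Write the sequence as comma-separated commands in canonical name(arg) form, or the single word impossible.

initial: config: θ0=270°, θ1=270°, e=0
step 1 (rotate(1, 90)): config: θ0=270°, θ1=0°, e=0
step 2 (rotate(1, 90)): config: θ0=270°, θ1=90°, e=0
uniquely the one of 36 2-step routes that fits.

rotate(1, 90), rotate(1, 90)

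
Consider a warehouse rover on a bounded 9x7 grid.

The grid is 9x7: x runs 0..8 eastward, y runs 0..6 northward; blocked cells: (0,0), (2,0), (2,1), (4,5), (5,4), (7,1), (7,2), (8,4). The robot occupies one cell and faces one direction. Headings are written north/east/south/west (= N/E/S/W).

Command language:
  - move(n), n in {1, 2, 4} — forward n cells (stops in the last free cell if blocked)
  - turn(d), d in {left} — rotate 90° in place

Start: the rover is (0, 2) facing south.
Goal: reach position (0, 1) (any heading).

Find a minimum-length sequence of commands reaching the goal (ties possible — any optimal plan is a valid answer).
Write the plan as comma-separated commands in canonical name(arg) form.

t0: (0, 2) facing south
[1] after move(2): (0, 1) facing south
shorter routes all fall short; 1 is best.

move(2)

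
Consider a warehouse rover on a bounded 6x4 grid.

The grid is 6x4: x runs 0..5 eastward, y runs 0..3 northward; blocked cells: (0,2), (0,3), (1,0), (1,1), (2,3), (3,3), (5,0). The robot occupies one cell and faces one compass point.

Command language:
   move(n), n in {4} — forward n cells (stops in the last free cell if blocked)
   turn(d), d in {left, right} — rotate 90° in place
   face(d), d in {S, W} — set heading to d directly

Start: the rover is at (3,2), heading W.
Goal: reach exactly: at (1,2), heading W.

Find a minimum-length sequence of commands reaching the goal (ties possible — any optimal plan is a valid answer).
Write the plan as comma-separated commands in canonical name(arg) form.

t0: at (3,2), heading W
1. move(4) → at (1,2), heading W
nothing shorter than 1 reaches the goal.

move(4)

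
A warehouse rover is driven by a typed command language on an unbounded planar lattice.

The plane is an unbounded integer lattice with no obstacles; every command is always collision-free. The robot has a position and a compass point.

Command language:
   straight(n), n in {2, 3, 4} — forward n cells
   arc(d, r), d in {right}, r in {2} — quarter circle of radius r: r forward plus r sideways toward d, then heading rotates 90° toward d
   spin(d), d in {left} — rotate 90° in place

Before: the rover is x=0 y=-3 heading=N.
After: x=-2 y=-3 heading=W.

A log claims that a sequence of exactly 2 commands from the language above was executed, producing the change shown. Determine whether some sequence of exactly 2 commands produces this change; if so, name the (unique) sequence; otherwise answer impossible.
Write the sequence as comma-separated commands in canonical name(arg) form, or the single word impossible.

key: order matters: swapping spin(left) and straight(2) lands elsewhere
initial: x=0 y=-3 heading=N
1. spin(left) → x=0 y=-3 heading=W
2. straight(2) → x=-2 y=-3 heading=W
no other 2-command option fits: unique.

spin(left), straight(2)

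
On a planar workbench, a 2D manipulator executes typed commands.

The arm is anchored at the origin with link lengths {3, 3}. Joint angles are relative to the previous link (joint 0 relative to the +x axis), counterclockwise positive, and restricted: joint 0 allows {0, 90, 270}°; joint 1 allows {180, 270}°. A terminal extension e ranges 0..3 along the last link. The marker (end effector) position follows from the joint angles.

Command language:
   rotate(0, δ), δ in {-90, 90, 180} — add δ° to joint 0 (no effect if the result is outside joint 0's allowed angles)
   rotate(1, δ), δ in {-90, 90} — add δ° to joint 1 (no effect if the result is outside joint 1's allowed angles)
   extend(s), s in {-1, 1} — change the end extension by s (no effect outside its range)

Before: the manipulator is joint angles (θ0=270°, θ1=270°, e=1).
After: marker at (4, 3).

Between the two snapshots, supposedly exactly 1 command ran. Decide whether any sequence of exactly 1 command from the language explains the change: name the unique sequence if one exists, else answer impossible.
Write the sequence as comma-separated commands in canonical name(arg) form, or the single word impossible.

rotate(0, 180)

t0: joint angles (θ0=270°, θ1=270°, e=1)
t=1 rotate(0, 180) ⇒ joint angles (θ0=90°, θ1=270°, e=1)
uniquely the one of 7 1-step routes that fits.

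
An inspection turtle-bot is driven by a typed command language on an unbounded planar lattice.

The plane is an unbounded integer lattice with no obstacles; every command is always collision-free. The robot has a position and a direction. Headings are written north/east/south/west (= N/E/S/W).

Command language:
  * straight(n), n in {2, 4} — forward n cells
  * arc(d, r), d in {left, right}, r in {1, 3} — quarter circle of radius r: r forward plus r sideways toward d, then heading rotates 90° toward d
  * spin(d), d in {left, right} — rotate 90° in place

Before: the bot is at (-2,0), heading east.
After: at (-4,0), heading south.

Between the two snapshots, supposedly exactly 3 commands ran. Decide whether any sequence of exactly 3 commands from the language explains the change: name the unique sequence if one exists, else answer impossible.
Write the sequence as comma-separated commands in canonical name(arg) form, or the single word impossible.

spin(left), arc(left, 1), arc(left, 1)

key: order matters: swapping spin(left) and arc(left, 1) lands elsewhere
initial: at (-2,0), heading east
step 1 (spin(left)): at (-2,0), heading north
step 2 (arc(left, 1)): at (-3,1), heading west
step 3 (arc(left, 1)): at (-4,0), heading south
uniquely the one of 512 3-step routes that fits.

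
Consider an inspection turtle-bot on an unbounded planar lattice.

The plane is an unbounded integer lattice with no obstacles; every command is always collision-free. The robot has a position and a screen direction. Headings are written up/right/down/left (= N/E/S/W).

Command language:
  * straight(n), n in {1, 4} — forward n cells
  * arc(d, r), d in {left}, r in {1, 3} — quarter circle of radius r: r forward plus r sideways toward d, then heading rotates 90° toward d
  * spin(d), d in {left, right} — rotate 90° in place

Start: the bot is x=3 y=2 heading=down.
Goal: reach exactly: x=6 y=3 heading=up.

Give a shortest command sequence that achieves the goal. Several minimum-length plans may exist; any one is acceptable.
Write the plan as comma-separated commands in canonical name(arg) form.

arc(left, 3), spin(left), straight(4)

initial: x=3 y=2 heading=down
t=1 arc(left, 3) ⇒ x=6 y=-1 heading=right
t=2 spin(left) ⇒ x=6 y=-1 heading=up
t=3 straight(4) ⇒ x=6 y=3 heading=up
minimal: 3 command(s), checked below 3.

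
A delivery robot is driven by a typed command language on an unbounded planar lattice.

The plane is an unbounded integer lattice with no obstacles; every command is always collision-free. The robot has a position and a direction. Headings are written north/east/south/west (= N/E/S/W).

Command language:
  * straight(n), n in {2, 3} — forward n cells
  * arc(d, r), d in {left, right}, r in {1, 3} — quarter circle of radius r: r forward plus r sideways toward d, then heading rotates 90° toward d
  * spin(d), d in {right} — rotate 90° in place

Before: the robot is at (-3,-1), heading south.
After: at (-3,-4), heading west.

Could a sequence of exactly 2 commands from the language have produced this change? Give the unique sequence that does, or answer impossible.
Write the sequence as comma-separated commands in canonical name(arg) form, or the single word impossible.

straight(3), spin(right)

key: running spin(right) before straight(3) would end elsewhere — order is forced
from: at (-3,-1), heading south
t=1 straight(3) ⇒ at (-3,-4), heading south
t=2 spin(right) ⇒ at (-3,-4), heading west
no other 2-command option fits: unique.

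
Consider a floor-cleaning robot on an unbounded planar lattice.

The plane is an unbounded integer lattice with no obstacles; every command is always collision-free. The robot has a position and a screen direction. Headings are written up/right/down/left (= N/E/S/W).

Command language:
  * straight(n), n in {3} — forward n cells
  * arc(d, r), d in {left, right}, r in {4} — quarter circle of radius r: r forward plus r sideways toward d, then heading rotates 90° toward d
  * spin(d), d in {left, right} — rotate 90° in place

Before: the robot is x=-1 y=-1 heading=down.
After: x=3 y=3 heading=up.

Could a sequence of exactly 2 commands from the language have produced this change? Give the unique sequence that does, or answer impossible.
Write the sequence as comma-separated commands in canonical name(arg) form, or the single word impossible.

key: position moved to (3,3) AND the heading swung to N — translation plus rotation needed
initial: x=-1 y=-1 heading=down
t=1 spin(left) ⇒ x=-1 y=-1 heading=right
t=2 arc(left, 4) ⇒ x=3 y=3 heading=up
all 25 alternatives checked — unique.

spin(left), arc(left, 4)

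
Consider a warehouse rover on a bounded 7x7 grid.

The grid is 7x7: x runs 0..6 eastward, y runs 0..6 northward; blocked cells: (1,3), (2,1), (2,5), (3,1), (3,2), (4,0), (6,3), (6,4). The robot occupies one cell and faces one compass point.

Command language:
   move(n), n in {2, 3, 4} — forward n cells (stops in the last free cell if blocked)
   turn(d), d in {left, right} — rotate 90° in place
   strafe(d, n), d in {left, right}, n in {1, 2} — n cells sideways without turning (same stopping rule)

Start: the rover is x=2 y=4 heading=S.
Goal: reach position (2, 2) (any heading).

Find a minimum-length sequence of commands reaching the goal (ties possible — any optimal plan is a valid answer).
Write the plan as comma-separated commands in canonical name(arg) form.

move(4)

from: x=2 y=4 heading=S
1. move(4) → x=2 y=2 heading=S
nothing shorter than 1 reaches the goal.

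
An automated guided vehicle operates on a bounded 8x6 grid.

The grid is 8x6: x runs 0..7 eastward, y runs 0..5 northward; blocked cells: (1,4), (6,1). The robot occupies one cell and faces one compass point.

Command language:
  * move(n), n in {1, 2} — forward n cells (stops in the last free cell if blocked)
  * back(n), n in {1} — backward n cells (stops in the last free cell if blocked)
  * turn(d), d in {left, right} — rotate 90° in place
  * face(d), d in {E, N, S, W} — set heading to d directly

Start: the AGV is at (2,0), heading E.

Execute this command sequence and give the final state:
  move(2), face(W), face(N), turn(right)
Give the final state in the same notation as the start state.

start: at (2,0), heading E
step 1 (move(2)): at (4,0), heading E
step 2 (face(W)): at (4,0), heading W
step 3 (face(N)): at (4,0), heading N
step 4 (turn(right)): at (4,0), heading E

at (4,0), heading E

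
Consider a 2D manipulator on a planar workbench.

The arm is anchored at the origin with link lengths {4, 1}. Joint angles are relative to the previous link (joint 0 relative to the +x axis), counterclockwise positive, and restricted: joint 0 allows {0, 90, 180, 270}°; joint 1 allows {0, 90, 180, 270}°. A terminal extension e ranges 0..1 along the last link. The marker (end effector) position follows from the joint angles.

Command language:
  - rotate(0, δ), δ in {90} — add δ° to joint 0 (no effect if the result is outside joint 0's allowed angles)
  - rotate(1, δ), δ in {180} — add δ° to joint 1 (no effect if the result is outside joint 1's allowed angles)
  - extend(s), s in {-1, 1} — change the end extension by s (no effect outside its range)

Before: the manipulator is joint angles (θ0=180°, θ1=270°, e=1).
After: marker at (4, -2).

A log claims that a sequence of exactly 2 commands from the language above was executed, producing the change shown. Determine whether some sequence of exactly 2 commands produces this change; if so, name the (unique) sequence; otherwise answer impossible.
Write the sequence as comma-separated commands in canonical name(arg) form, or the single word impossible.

begin: joint angles (θ0=180°, θ1=270°, e=1)
[1] after rotate(0, 90): joint angles (θ0=270°, θ1=270°, e=1)
[2] after rotate(0, 90): joint angles (θ0=0°, θ1=270°, e=1)
uniquely the one of 16 2-step routes that fits.

rotate(0, 90), rotate(0, 90)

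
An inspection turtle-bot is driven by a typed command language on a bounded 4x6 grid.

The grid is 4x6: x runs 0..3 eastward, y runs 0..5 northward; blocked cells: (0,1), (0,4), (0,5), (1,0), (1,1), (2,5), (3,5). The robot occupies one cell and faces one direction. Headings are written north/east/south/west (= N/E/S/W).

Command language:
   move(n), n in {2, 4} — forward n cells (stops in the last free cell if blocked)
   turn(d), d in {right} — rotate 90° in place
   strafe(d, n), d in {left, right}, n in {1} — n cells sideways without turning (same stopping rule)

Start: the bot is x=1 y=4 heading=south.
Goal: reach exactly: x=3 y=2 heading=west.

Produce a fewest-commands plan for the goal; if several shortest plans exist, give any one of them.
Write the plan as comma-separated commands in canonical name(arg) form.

begin: x=1 y=4 heading=south
1. strafe(left, 1) → x=2 y=4 heading=south
2. strafe(left, 1) → x=3 y=4 heading=south
3. move(2) → x=3 y=2 heading=south
4. turn(right) → x=3 y=2 heading=west
nothing shorter than 4 reaches the goal.

strafe(left, 1), strafe(left, 1), move(2), turn(right)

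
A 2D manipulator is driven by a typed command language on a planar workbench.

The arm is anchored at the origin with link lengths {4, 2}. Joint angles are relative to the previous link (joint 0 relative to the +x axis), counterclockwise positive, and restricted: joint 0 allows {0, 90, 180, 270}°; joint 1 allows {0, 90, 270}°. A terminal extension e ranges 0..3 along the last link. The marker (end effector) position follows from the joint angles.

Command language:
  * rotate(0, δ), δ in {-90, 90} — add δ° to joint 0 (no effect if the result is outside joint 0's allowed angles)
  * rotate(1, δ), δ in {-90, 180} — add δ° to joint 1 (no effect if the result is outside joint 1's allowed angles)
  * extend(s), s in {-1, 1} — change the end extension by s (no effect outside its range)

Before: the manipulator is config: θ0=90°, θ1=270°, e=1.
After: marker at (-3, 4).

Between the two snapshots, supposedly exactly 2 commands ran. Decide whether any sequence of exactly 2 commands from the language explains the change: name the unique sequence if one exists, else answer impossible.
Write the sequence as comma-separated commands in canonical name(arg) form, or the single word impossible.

rotate(1, -90), rotate(1, 180)

key: order matters: swapping rotate(1, -90) and rotate(1, 180) lands elsewhere
t0: config: θ0=90°, θ1=270°, e=1
step 1 (rotate(1, -90)): config: θ0=90°, θ1=270°, e=1
step 2 (rotate(1, 180)): config: θ0=90°, θ1=90°, e=1
all 36 alternatives checked — unique.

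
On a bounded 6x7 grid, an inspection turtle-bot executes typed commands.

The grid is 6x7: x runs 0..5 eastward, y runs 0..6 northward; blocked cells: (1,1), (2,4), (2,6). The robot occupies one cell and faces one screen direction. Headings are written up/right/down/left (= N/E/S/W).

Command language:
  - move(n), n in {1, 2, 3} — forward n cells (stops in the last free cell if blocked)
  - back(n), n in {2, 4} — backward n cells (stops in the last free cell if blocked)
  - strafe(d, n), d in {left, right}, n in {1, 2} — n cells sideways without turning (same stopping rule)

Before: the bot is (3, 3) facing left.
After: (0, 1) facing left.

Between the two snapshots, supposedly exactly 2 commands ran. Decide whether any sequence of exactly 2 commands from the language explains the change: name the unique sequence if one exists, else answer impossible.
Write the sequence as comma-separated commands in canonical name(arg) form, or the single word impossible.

move(3), strafe(left, 2)

key: order matters: swapping move(3) and strafe(left, 2) lands elsewhere
begin: (3, 3) facing left
1. move(3) → (0, 3) facing left
2. strafe(left, 2) → (0, 1) facing left
uniquely the one of 81 2-step routes that fits.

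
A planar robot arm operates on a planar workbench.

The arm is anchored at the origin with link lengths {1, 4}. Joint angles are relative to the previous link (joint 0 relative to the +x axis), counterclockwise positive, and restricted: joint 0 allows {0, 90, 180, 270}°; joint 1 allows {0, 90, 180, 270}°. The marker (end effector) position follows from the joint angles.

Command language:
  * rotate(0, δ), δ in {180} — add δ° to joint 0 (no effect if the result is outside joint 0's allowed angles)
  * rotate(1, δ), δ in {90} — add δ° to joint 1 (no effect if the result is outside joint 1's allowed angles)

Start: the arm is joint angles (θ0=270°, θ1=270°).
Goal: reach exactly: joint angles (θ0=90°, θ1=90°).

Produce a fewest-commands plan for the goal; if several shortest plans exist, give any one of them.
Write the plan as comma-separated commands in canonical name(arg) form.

t0: joint angles (θ0=270°, θ1=270°)
step 1 (rotate(1, 90)): joint angles (θ0=270°, θ1=0°)
step 2 (rotate(1, 90)): joint angles (θ0=270°, θ1=90°)
step 3 (rotate(0, 180)): joint angles (θ0=90°, θ1=90°)
shorter routes all fall short; 3 is best.

rotate(1, 90), rotate(1, 90), rotate(0, 180)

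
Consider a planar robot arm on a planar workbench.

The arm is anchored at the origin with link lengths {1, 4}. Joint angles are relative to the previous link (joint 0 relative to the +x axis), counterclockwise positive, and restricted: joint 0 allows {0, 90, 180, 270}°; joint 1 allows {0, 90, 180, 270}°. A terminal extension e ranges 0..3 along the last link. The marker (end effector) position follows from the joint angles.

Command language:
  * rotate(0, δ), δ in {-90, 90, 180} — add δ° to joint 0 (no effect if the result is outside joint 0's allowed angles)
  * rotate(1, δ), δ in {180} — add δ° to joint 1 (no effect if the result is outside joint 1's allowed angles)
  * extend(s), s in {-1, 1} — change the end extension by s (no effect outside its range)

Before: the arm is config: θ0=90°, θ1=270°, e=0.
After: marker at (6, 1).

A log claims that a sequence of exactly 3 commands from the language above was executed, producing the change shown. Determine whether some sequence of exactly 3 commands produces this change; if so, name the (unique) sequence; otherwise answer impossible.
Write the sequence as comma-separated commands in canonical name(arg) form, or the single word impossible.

key: running extend(1) before extend(-1) would end elsewhere — order is forced
start: config: θ0=90°, θ1=270°, e=0
t=1 extend(-1) ⇒ config: θ0=90°, θ1=270°, e=0
t=2 extend(1) ⇒ config: θ0=90°, θ1=270°, e=1
t=3 extend(1) ⇒ config: θ0=90°, θ1=270°, e=2
no rival 3-sequence matches.

extend(-1), extend(1), extend(1)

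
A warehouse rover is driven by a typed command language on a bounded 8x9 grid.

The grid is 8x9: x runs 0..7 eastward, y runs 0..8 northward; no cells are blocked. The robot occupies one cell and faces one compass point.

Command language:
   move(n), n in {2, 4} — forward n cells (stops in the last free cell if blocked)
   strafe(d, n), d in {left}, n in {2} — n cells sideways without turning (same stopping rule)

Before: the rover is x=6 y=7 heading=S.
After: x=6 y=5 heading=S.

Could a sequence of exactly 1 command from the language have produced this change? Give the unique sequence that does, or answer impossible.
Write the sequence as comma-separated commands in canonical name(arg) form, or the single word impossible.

key: still facing S — the one step turns nothing
start: x=6 y=7 heading=S
1. move(2) → x=6 y=5 heading=S
uniquely the one of 3 1-step routes that fits.

move(2)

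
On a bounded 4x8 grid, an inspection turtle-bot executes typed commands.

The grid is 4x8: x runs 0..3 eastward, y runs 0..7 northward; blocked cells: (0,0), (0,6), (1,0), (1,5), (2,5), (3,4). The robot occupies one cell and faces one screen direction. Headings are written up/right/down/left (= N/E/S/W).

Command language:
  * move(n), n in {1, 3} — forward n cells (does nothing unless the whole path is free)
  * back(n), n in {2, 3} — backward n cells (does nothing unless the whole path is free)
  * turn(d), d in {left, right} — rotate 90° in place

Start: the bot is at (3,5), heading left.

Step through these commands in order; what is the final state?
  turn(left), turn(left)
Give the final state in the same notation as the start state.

at (3,5), heading right

start: at (3,5), heading left
t=1 turn(left) ⇒ at (3,5), heading down
t=2 turn(left) ⇒ at (3,5), heading right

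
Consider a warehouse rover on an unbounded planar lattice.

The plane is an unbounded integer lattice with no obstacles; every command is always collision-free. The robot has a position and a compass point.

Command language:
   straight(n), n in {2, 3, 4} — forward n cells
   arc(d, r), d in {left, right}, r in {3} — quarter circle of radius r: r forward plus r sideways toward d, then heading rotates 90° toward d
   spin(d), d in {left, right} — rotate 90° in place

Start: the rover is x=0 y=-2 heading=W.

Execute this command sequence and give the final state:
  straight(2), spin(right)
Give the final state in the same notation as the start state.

x=-2 y=-2 heading=N

initial: x=0 y=-2 heading=W
[1] after straight(2): x=-2 y=-2 heading=W
[2] after spin(right): x=-2 y=-2 heading=N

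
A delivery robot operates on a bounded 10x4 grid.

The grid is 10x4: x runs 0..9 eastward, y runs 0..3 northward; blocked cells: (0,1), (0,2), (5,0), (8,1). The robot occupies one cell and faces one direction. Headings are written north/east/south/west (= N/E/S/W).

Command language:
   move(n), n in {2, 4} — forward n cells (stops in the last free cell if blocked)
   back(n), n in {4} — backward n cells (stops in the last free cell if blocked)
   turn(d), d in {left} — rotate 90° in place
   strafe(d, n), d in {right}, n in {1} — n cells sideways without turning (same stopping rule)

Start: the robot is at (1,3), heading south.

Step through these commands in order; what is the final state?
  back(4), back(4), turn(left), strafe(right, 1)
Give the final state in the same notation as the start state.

at (1,2), heading east

begin: at (1,3), heading south
1. back(4) → at (1,3), heading south
2. back(4) → at (1,3), heading south
3. turn(left) → at (1,3), heading east
4. strafe(right, 1) → at (1,2), heading east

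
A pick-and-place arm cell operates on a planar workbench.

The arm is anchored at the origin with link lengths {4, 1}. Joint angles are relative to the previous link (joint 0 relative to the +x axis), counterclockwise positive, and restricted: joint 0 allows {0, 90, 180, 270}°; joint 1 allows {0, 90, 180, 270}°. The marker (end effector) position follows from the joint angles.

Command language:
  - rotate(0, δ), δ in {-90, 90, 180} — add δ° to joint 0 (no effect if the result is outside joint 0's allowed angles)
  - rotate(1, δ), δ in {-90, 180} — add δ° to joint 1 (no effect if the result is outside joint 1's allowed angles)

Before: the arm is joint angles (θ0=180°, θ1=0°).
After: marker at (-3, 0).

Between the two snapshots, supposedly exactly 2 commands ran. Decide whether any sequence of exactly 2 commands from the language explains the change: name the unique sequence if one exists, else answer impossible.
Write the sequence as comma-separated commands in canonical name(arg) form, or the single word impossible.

initial: joint angles (θ0=180°, θ1=0°)
step 1 (rotate(1, -90)): joint angles (θ0=180°, θ1=270°)
step 2 (rotate(1, -90)): joint angles (θ0=180°, θ1=180°)
uniquely the one of 25 2-step routes that fits.

rotate(1, -90), rotate(1, -90)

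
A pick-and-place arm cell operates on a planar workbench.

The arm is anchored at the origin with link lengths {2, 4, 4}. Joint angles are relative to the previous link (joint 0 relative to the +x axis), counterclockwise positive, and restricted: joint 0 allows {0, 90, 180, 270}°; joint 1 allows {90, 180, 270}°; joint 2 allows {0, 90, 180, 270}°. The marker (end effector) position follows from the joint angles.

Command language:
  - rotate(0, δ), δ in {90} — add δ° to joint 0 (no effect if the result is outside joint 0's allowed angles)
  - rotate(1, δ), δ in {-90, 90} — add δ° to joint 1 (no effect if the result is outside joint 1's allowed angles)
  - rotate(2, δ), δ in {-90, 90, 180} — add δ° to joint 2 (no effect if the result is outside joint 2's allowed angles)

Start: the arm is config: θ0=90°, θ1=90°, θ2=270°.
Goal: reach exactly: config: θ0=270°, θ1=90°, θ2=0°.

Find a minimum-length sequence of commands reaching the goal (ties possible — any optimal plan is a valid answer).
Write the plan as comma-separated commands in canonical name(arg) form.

from: config: θ0=90°, θ1=90°, θ2=270°
[1] after rotate(2, 90): config: θ0=90°, θ1=90°, θ2=0°
[2] after rotate(0, 90): config: θ0=180°, θ1=90°, θ2=0°
[3] after rotate(0, 90): config: θ0=270°, θ1=90°, θ2=0°
no 2-step plan works, so 3 is optimal.

rotate(2, 90), rotate(0, 90), rotate(0, 90)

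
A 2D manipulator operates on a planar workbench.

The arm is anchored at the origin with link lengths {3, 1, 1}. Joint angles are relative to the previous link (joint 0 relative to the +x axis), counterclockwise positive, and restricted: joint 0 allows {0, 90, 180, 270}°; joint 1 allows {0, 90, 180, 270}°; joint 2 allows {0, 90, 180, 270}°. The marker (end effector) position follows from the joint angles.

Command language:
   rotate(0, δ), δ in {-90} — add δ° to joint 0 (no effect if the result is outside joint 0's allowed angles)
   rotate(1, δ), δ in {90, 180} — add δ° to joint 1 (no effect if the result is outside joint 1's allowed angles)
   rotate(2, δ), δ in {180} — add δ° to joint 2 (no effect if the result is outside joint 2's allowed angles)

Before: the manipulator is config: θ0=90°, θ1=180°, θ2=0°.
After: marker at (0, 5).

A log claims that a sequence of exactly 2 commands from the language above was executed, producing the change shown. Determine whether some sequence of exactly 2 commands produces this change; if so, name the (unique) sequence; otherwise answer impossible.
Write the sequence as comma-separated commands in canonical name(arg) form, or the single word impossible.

rotate(1, 90), rotate(1, 90)

start: config: θ0=90°, θ1=180°, θ2=0°
t=1 rotate(1, 90) ⇒ config: θ0=90°, θ1=270°, θ2=0°
t=2 rotate(1, 90) ⇒ config: θ0=90°, θ1=0°, θ2=0°
no rival 2-sequence matches.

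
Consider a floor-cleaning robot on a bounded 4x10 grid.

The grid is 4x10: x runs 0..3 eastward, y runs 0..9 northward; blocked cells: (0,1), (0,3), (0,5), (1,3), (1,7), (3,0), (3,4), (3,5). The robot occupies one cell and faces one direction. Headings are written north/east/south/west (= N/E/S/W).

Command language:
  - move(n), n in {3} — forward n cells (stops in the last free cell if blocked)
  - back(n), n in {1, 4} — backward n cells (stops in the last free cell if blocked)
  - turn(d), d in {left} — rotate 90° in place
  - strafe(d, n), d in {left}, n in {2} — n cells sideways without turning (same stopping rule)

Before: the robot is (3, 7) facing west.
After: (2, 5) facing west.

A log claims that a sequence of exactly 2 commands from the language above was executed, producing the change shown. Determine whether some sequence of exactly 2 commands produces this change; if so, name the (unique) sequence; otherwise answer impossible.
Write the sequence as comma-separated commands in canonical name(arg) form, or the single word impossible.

key: heading stays W — no command in the sequence turns
from: (3, 7) facing west
1. move(3) → (2, 7) facing west
2. strafe(left, 2) → (2, 5) facing west
uniquely the one of 25 2-step routes that fits.

move(3), strafe(left, 2)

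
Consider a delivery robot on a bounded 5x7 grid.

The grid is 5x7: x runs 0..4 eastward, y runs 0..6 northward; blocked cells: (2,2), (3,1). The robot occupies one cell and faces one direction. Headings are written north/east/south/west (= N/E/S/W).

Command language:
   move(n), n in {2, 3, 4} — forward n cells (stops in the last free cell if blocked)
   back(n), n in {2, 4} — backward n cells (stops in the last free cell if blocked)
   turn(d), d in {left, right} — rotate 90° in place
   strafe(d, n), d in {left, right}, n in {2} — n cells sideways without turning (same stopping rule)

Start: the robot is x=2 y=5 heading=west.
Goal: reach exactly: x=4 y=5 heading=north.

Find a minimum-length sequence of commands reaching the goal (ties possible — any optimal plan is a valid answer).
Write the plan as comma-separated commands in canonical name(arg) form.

turn(right), strafe(right, 2)

t0: x=2 y=5 heading=west
step 1 (turn(right)): x=2 y=5 heading=north
step 2 (strafe(right, 2)): x=4 y=5 heading=north
shorter routes all fall short; 2 is best.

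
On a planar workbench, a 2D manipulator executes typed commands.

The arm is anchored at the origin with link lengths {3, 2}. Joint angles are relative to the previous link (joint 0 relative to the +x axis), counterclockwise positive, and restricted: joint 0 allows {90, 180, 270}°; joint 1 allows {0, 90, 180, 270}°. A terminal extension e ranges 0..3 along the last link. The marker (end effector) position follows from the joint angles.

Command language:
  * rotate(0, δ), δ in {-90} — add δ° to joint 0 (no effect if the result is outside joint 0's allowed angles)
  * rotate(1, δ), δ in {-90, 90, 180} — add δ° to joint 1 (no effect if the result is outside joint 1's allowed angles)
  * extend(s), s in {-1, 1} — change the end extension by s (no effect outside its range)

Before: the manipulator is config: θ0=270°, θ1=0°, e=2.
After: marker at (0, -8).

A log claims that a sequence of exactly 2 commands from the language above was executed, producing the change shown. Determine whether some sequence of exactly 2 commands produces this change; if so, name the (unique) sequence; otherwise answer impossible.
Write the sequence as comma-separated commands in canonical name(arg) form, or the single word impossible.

extend(1), extend(1)

start: config: θ0=270°, θ1=0°, e=2
step 1 (extend(1)): config: θ0=270°, θ1=0°, e=3
step 2 (extend(1)): config: θ0=270°, θ1=0°, e=3
no rival 2-sequence matches.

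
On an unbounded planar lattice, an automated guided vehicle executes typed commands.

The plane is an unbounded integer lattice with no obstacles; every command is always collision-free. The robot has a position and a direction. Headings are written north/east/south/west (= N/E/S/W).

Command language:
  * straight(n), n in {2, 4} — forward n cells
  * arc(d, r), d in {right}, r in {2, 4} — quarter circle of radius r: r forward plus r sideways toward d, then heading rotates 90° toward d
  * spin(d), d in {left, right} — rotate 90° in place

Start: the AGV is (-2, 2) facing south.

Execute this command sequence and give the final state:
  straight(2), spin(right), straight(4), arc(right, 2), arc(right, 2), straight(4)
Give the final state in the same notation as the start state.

from: (-2, 2) facing south
[1] after straight(2): (-2, 0) facing south
[2] after spin(right): (-2, 0) facing west
[3] after straight(4): (-6, 0) facing west
[4] after arc(right, 2): (-8, 2) facing north
[5] after arc(right, 2): (-6, 4) facing east
[6] after straight(4): (-2, 4) facing east

(-2, 4) facing east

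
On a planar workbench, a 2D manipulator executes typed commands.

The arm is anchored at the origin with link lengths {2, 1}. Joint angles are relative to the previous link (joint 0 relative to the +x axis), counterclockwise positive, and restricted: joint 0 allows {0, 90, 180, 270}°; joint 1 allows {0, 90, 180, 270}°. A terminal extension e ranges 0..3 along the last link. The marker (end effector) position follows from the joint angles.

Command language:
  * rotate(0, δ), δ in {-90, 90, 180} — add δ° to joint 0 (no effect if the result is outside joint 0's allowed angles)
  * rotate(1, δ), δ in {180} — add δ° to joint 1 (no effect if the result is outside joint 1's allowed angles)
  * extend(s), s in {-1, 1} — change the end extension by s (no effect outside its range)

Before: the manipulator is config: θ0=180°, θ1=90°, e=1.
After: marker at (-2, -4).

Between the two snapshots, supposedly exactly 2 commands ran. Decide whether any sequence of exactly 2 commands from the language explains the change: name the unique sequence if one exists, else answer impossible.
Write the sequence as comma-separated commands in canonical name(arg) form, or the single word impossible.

begin: config: θ0=180°, θ1=90°, e=1
t=1 extend(1) ⇒ config: θ0=180°, θ1=90°, e=2
t=2 extend(1) ⇒ config: θ0=180°, θ1=90°, e=3
no other 2-command option fits: unique.

extend(1), extend(1)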